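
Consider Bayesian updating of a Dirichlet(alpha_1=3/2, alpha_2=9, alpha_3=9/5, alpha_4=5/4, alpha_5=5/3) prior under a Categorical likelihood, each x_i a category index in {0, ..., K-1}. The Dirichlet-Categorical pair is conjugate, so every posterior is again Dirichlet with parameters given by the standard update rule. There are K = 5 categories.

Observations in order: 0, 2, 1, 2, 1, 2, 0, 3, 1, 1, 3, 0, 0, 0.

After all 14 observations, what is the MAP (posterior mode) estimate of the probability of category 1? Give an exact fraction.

720/1453

obs 1: x=0 → posterior Dirichlet(5/2, 9, 9/5, 5/4, 5/3)
obs 2: x=2 → posterior Dirichlet(5/2, 9, 14/5, 5/4, 5/3)
obs 3: x=1 → posterior Dirichlet(5/2, 10, 14/5, 5/4, 5/3)
obs 4: x=2 → posterior Dirichlet(5/2, 10, 19/5, 5/4, 5/3)
obs 5: x=1 → posterior Dirichlet(5/2, 11, 19/5, 5/4, 5/3)
obs 6: x=2 → posterior Dirichlet(5/2, 11, 24/5, 5/4, 5/3)
obs 7: x=0 → posterior Dirichlet(7/2, 11, 24/5, 5/4, 5/3)
obs 8: x=3 → posterior Dirichlet(7/2, 11, 24/5, 9/4, 5/3)
obs 9: x=1 → posterior Dirichlet(7/2, 12, 24/5, 9/4, 5/3)
obs 10: x=1 → posterior Dirichlet(7/2, 13, 24/5, 9/4, 5/3)
obs 11: x=3 → posterior Dirichlet(7/2, 13, 24/5, 13/4, 5/3)
obs 12: x=0 → posterior Dirichlet(9/2, 13, 24/5, 13/4, 5/3)
obs 13: x=0 → posterior Dirichlet(11/2, 13, 24/5, 13/4, 5/3)
obs 14: x=0 → posterior Dirichlet(13/2, 13, 24/5, 13/4, 5/3)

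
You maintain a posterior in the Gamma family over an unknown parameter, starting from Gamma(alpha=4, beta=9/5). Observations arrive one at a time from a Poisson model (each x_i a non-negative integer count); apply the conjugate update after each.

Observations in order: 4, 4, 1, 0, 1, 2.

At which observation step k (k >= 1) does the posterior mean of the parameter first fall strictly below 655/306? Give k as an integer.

obs 1: x=4 → posterior Gamma(8, 14/5)
obs 2: x=4 → posterior Gamma(12, 19/5)
obs 3: x=1 → posterior Gamma(13, 24/5)
obs 4: x=0 → posterior Gamma(13, 29/5)
obs 5: x=1 → posterior Gamma(14, 34/5)
obs 6: x=2 → posterior Gamma(16, 39/5)

k = 5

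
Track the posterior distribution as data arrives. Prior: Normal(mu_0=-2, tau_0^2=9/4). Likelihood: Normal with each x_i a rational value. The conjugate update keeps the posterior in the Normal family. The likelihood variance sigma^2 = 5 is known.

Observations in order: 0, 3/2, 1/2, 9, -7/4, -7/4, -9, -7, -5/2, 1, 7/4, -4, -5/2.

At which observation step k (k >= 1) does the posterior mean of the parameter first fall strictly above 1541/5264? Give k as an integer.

k = 4

obs 1: x=0 → posterior Normal(-40/29, 45/29)
obs 2: x=3/2 → posterior Normal(-53/76, 45/38)
obs 3: x=1/2 → posterior Normal(-22/47, 45/47)
obs 4: x=9 → posterior Normal(59/56, 45/56)
obs 5: x=-7/4 → posterior Normal(173/260, 9/13)
obs 6: x=-7/4 → posterior Normal(55/148, 45/74)
obs 7: x=-9 → posterior Normal(-107/166, 45/83)
obs 8: x=-7 → posterior Normal(-233/184, 45/92)
obs 9: x=-5/2 → posterior Normal(-139/101, 45/101)
obs 10: x=1 → posterior Normal(-13/11, 9/22)
obs 11: x=7/4 → posterior Normal(-457/476, 45/119)
obs 12: x=-4 → posterior Normal(-601/512, 45/128)
obs 13: x=-5/2 → posterior Normal(-691/548, 45/137)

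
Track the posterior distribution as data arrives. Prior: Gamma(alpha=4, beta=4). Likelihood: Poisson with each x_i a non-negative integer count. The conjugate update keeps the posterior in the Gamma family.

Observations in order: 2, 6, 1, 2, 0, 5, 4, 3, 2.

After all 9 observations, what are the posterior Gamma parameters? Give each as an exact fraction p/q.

obs 1: x=2 → posterior Gamma(6, 5)
obs 2: x=6 → posterior Gamma(12, 6)
obs 3: x=1 → posterior Gamma(13, 7)
obs 4: x=2 → posterior Gamma(15, 8)
obs 5: x=0 → posterior Gamma(15, 9)
obs 6: x=5 → posterior Gamma(20, 10)
obs 7: x=4 → posterior Gamma(24, 11)
obs 8: x=3 → posterior Gamma(27, 12)
obs 9: x=2 → posterior Gamma(29, 13)

alpha=29, beta=13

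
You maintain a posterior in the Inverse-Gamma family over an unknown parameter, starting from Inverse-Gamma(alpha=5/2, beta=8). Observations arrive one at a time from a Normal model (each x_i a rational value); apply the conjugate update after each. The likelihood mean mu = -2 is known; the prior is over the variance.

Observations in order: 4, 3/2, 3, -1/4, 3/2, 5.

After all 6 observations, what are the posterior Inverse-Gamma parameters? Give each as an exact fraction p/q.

alpha=11/2, beta=2457/32

obs 1: x=4 → posterior Inverse-Gamma(3, 26)
obs 2: x=3/2 → posterior Inverse-Gamma(7/2, 257/8)
obs 3: x=3 → posterior Inverse-Gamma(4, 357/8)
obs 4: x=-1/4 → posterior Inverse-Gamma(9/2, 1477/32)
obs 5: x=3/2 → posterior Inverse-Gamma(5, 1673/32)
obs 6: x=5 → posterior Inverse-Gamma(11/2, 2457/32)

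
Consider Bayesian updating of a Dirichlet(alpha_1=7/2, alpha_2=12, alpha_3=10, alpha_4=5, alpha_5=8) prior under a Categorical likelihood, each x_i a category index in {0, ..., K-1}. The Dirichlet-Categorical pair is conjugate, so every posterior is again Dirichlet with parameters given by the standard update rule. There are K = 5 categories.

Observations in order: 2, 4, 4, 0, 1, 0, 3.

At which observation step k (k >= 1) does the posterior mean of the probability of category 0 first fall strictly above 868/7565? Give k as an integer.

k = 6

obs 1: x=2 → posterior Dirichlet(7/2, 12, 11, 5, 8)
obs 2: x=4 → posterior Dirichlet(7/2, 12, 11, 5, 9)
obs 3: x=4 → posterior Dirichlet(7/2, 12, 11, 5, 10)
obs 4: x=0 → posterior Dirichlet(9/2, 12, 11, 5, 10)
obs 5: x=1 → posterior Dirichlet(9/2, 13, 11, 5, 10)
obs 6: x=0 → posterior Dirichlet(11/2, 13, 11, 5, 10)
obs 7: x=3 → posterior Dirichlet(11/2, 13, 11, 6, 10)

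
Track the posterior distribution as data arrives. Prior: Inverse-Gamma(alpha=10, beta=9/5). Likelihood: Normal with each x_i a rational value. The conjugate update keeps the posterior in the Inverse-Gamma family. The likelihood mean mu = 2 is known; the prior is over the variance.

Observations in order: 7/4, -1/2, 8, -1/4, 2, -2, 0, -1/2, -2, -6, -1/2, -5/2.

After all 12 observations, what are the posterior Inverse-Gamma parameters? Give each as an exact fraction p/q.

alpha=16, beta=7349/80

obs 1: x=7/4 → posterior Inverse-Gamma(21/2, 293/160)
obs 2: x=-1/2 → posterior Inverse-Gamma(11, 793/160)
obs 3: x=8 → posterior Inverse-Gamma(23/2, 3673/160)
obs 4: x=-1/4 → posterior Inverse-Gamma(12, 2039/80)
obs 5: x=2 → posterior Inverse-Gamma(25/2, 2039/80)
obs 6: x=-2 → posterior Inverse-Gamma(13, 2679/80)
obs 7: x=0 → posterior Inverse-Gamma(27/2, 2839/80)
obs 8: x=-1/2 → posterior Inverse-Gamma(14, 3089/80)
obs 9: x=-2 → posterior Inverse-Gamma(29/2, 3729/80)
obs 10: x=-6 → posterior Inverse-Gamma(15, 6289/80)
obs 11: x=-1/2 → posterior Inverse-Gamma(31/2, 6539/80)
obs 12: x=-5/2 → posterior Inverse-Gamma(16, 7349/80)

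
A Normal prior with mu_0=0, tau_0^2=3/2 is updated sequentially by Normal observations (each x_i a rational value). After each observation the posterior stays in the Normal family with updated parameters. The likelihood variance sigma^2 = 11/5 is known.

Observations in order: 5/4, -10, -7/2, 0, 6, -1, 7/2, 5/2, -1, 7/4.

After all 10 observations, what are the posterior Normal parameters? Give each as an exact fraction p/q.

obs 1: x=5/4 → posterior Normal(75/148, 33/37)
obs 2: x=-10 → posterior Normal(-525/208, 33/52)
obs 3: x=-7/2 → posterior Normal(-735/268, 33/67)
obs 4: x=0 → posterior Normal(-735/328, 33/82)
obs 5: x=6 → posterior Normal(-375/388, 33/97)
obs 6: x=-1 → posterior Normal(-435/448, 33/112)
obs 7: x=7/2 → posterior Normal(-225/508, 33/127)
obs 8: x=5/2 → posterior Normal(-75/568, 33/142)
obs 9: x=-1 → posterior Normal(-135/628, 33/157)
obs 10: x=7/4 → posterior Normal(-15/344, 33/172)

mu_0=-15/344, tau_0^2=33/172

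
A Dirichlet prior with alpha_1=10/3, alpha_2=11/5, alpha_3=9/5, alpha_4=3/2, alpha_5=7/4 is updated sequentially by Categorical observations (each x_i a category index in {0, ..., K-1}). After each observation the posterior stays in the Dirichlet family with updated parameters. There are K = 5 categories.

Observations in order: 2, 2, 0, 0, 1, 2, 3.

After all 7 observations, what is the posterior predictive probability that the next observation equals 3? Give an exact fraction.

30/211

obs 1: x=2 → posterior Dirichlet(10/3, 11/5, 14/5, 3/2, 7/4)
obs 2: x=2 → posterior Dirichlet(10/3, 11/5, 19/5, 3/2, 7/4)
obs 3: x=0 → posterior Dirichlet(13/3, 11/5, 19/5, 3/2, 7/4)
obs 4: x=0 → posterior Dirichlet(16/3, 11/5, 19/5, 3/2, 7/4)
obs 5: x=1 → posterior Dirichlet(16/3, 16/5, 19/5, 3/2, 7/4)
obs 6: x=2 → posterior Dirichlet(16/3, 16/5, 24/5, 3/2, 7/4)
obs 7: x=3 → posterior Dirichlet(16/3, 16/5, 24/5, 5/2, 7/4)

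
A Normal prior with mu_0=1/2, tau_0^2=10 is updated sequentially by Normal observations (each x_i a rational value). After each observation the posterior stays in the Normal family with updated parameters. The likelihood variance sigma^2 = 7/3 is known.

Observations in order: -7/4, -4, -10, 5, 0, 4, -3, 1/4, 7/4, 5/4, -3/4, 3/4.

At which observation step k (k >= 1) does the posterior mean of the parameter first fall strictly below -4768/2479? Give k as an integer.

k = 2

obs 1: x=-7/4 → posterior Normal(-49/37, 70/37)
obs 2: x=-4 → posterior Normal(-169/67, 70/67)
obs 3: x=-10 → posterior Normal(-469/97, 70/97)
obs 4: x=5 → posterior Normal(-319/127, 70/127)
obs 5: x=0 → posterior Normal(-319/157, 70/157)
obs 6: x=4 → posterior Normal(-199/187, 70/187)
obs 7: x=-3 → posterior Normal(-289/217, 10/31)
obs 8: x=1/4 → posterior Normal(-563/494, 70/247)
obs 9: x=7/4 → posterior Normal(-229/277, 70/277)
obs 10: x=5/4 → posterior Normal(-383/614, 70/307)
obs 11: x=-3/4 → posterior Normal(-214/337, 70/337)
obs 12: x=3/4 → posterior Normal(-383/734, 70/367)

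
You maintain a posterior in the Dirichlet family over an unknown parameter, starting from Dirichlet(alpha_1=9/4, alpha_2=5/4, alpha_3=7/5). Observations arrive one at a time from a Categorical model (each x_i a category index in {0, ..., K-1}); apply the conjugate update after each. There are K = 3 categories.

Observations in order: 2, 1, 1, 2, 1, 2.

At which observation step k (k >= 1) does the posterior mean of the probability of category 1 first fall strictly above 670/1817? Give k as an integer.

k = 3

obs 1: x=2 → posterior Dirichlet(9/4, 5/4, 12/5)
obs 2: x=1 → posterior Dirichlet(9/4, 9/4, 12/5)
obs 3: x=1 → posterior Dirichlet(9/4, 13/4, 12/5)
obs 4: x=2 → posterior Dirichlet(9/4, 13/4, 17/5)
obs 5: x=1 → posterior Dirichlet(9/4, 17/4, 17/5)
obs 6: x=2 → posterior Dirichlet(9/4, 17/4, 22/5)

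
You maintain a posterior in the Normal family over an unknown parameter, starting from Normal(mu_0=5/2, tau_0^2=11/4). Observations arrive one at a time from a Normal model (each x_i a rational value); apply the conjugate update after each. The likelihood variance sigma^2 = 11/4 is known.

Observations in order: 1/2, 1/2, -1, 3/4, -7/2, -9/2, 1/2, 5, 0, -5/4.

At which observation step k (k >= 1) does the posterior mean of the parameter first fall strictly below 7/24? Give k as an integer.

k = 5

obs 1: x=1/2 → posterior Normal(3/2, 11/8)
obs 2: x=1/2 → posterior Normal(7/6, 11/12)
obs 3: x=-1 → posterior Normal(5/8, 11/16)
obs 4: x=3/4 → posterior Normal(13/20, 11/20)
obs 5: x=-7/2 → posterior Normal(-1/24, 11/24)
obs 6: x=-9/2 → posterior Normal(-19/28, 11/28)
obs 7: x=1/2 → posterior Normal(-17/32, 11/32)
obs 8: x=5 → posterior Normal(1/12, 11/36)
obs 9: x=0 → posterior Normal(3/40, 11/40)
obs 10: x=-5/4 → posterior Normal(-1/22, 1/4)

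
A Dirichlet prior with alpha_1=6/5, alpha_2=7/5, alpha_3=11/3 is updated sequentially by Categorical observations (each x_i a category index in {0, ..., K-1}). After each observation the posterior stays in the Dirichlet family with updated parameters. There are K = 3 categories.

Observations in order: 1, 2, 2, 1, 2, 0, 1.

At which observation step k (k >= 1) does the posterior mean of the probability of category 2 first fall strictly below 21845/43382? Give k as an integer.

k = 7

obs 1: x=1 → posterior Dirichlet(6/5, 12/5, 11/3)
obs 2: x=2 → posterior Dirichlet(6/5, 12/5, 14/3)
obs 3: x=2 → posterior Dirichlet(6/5, 12/5, 17/3)
obs 4: x=1 → posterior Dirichlet(6/5, 17/5, 17/3)
obs 5: x=2 → posterior Dirichlet(6/5, 17/5, 20/3)
obs 6: x=0 → posterior Dirichlet(11/5, 17/5, 20/3)
obs 7: x=1 → posterior Dirichlet(11/5, 22/5, 20/3)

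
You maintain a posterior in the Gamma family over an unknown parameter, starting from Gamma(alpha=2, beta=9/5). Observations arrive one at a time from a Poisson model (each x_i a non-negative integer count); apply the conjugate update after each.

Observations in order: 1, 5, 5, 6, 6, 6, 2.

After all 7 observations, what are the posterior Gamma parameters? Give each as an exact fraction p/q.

obs 1: x=1 → posterior Gamma(3, 14/5)
obs 2: x=5 → posterior Gamma(8, 19/5)
obs 3: x=5 → posterior Gamma(13, 24/5)
obs 4: x=6 → posterior Gamma(19, 29/5)
obs 5: x=6 → posterior Gamma(25, 34/5)
obs 6: x=6 → posterior Gamma(31, 39/5)
obs 7: x=2 → posterior Gamma(33, 44/5)

alpha=33, beta=44/5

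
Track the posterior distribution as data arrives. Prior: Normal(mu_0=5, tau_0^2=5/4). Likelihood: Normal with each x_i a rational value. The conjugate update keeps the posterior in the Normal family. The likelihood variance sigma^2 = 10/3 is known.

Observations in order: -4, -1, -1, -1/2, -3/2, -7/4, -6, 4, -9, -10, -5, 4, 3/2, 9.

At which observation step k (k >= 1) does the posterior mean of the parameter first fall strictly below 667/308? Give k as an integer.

obs 1: x=-4 → posterior Normal(28/11, 10/11)
obs 2: x=-1 → posterior Normal(25/14, 5/7)
obs 3: x=-1 → posterior Normal(22/17, 10/17)
obs 4: x=-1/2 → posterior Normal(41/40, 1/2)
obs 5: x=-3/2 → posterior Normal(16/23, 10/23)
obs 6: x=-7/4 → posterior Normal(43/104, 5/13)
obs 7: x=-6 → posterior Normal(-1/4, 10/29)
obs 8: x=4 → posterior Normal(19/128, 5/16)
obs 9: x=-9 → posterior Normal(-89/140, 2/7)
obs 10: x=-10 → posterior Normal(-11/8, 5/19)
obs 11: x=-5 → posterior Normal(-269/164, 10/41)
obs 12: x=4 → posterior Normal(-221/176, 5/22)
obs 13: x=3/2 → posterior Normal(-203/188, 10/47)
obs 14: x=9 → posterior Normal(-19/40, 1/5)

k = 2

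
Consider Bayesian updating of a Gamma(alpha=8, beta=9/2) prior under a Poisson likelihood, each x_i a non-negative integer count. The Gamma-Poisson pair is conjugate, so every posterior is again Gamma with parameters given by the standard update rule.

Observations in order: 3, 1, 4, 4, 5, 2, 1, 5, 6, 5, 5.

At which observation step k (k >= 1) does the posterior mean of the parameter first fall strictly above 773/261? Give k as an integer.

k = 10

obs 1: x=3 → posterior Gamma(11, 11/2)
obs 2: x=1 → posterior Gamma(12, 13/2)
obs 3: x=4 → posterior Gamma(16, 15/2)
obs 4: x=4 → posterior Gamma(20, 17/2)
obs 5: x=5 → posterior Gamma(25, 19/2)
obs 6: x=2 → posterior Gamma(27, 21/2)
obs 7: x=1 → posterior Gamma(28, 23/2)
obs 8: x=5 → posterior Gamma(33, 25/2)
obs 9: x=6 → posterior Gamma(39, 27/2)
obs 10: x=5 → posterior Gamma(44, 29/2)
obs 11: x=5 → posterior Gamma(49, 31/2)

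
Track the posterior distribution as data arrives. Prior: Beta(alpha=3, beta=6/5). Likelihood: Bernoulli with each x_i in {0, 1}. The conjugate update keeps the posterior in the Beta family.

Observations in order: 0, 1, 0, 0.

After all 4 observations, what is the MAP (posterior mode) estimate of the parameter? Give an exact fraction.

15/31

obs 1: x=0 → posterior Beta(3, 11/5)
obs 2: x=1 → posterior Beta(4, 11/5)
obs 3: x=0 → posterior Beta(4, 16/5)
obs 4: x=0 → posterior Beta(4, 21/5)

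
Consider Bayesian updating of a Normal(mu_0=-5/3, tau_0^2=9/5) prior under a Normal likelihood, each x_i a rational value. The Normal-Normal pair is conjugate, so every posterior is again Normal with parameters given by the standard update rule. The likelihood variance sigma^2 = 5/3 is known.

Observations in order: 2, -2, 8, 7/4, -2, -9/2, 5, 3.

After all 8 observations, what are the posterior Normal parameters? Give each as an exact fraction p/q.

obs 1: x=2 → posterior Normal(37/156, 45/52)
obs 2: x=-2 → posterior Normal(-125/237, 45/79)
obs 3: x=8 → posterior Normal(523/318, 45/106)
obs 4: x=7/4 → posterior Normal(2659/1596, 45/133)
obs 5: x=-2 → posterior Normal(2011/1920, 9/32)
obs 6: x=-9/2 → posterior Normal(553/2244, 45/187)
obs 7: x=5 → posterior Normal(2173/2568, 45/214)
obs 8: x=3 → posterior Normal(3145/2892, 45/241)

mu_0=3145/2892, tau_0^2=45/241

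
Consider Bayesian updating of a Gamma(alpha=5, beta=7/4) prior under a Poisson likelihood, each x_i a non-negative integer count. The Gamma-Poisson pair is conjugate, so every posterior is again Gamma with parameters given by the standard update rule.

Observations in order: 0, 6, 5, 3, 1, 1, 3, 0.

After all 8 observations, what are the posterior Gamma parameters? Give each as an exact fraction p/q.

alpha=24, beta=39/4

obs 1: x=0 → posterior Gamma(5, 11/4)
obs 2: x=6 → posterior Gamma(11, 15/4)
obs 3: x=5 → posterior Gamma(16, 19/4)
obs 4: x=3 → posterior Gamma(19, 23/4)
obs 5: x=1 → posterior Gamma(20, 27/4)
obs 6: x=1 → posterior Gamma(21, 31/4)
obs 7: x=3 → posterior Gamma(24, 35/4)
obs 8: x=0 → posterior Gamma(24, 39/4)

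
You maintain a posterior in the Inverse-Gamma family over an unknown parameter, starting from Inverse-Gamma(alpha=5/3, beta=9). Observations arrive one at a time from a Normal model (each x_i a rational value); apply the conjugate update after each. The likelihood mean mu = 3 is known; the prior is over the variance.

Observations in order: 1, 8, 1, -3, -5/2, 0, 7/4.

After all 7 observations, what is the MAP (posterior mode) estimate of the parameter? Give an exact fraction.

6135/592

obs 1: x=1 → posterior Inverse-Gamma(13/6, 11)
obs 2: x=8 → posterior Inverse-Gamma(8/3, 47/2)
obs 3: x=1 → posterior Inverse-Gamma(19/6, 51/2)
obs 4: x=-3 → posterior Inverse-Gamma(11/3, 87/2)
obs 5: x=-5/2 → posterior Inverse-Gamma(25/6, 469/8)
obs 6: x=0 → posterior Inverse-Gamma(14/3, 505/8)
obs 7: x=7/4 → posterior Inverse-Gamma(31/6, 2045/32)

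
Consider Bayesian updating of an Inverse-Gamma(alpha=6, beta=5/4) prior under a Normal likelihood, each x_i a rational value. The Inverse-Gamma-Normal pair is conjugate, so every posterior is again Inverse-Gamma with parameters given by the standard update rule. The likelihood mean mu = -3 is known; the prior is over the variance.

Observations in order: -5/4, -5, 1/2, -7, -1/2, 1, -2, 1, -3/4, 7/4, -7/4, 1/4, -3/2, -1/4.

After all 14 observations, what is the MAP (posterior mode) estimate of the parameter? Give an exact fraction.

obs 1: x=-5/4 → posterior Inverse-Gamma(13/2, 89/32)
obs 2: x=-5 → posterior Inverse-Gamma(7, 153/32)
obs 3: x=1/2 → posterior Inverse-Gamma(15/2, 349/32)
obs 4: x=-7 → posterior Inverse-Gamma(8, 605/32)
obs 5: x=-1/2 → posterior Inverse-Gamma(17/2, 705/32)
obs 6: x=1 → posterior Inverse-Gamma(9, 961/32)
obs 7: x=-2 → posterior Inverse-Gamma(19/2, 977/32)
obs 8: x=1 → posterior Inverse-Gamma(10, 1233/32)
obs 9: x=-3/4 → posterior Inverse-Gamma(21/2, 657/16)
obs 10: x=7/4 → posterior Inverse-Gamma(11, 1675/32)
obs 11: x=-7/4 → posterior Inverse-Gamma(23/2, 425/8)
obs 12: x=1/4 → posterior Inverse-Gamma(12, 1869/32)
obs 13: x=-3/2 → posterior Inverse-Gamma(25/2, 1905/32)
obs 14: x=-1/4 → posterior Inverse-Gamma(13, 1013/16)

1013/224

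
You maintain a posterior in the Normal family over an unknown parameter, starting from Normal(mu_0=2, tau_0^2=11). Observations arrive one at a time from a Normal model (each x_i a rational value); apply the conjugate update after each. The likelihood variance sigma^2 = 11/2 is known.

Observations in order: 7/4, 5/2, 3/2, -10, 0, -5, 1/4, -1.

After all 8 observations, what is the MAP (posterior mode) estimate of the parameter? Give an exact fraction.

-18/17

obs 1: x=7/4 → posterior Normal(11/6, 11/3)
obs 2: x=5/2 → posterior Normal(21/10, 11/5)
obs 3: x=3/2 → posterior Normal(27/14, 11/7)
obs 4: x=-10 → posterior Normal(-13/18, 11/9)
obs 5: x=0 → posterior Normal(-13/22, 1)
obs 6: x=-5 → posterior Normal(-33/26, 11/13)
obs 7: x=1/4 → posterior Normal(-16/15, 11/15)
obs 8: x=-1 → posterior Normal(-18/17, 11/17)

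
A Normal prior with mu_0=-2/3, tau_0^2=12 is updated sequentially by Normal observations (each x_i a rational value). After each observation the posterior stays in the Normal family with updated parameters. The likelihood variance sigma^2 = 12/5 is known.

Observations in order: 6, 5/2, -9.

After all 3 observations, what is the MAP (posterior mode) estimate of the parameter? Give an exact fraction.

-19/96

obs 1: x=6 → posterior Normal(44/9, 2)
obs 2: x=5/2 → posterior Normal(251/66, 12/11)
obs 3: x=-9 → posterior Normal(-19/96, 3/4)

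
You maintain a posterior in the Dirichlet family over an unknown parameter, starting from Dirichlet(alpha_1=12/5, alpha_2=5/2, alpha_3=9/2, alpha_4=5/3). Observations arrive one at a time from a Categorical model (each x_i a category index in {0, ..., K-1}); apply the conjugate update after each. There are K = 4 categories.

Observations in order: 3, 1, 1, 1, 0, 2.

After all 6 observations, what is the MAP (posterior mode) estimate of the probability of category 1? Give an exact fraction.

obs 1: x=3 → posterior Dirichlet(12/5, 5/2, 9/2, 8/3)
obs 2: x=1 → posterior Dirichlet(12/5, 7/2, 9/2, 8/3)
obs 3: x=1 → posterior Dirichlet(12/5, 9/2, 9/2, 8/3)
obs 4: x=1 → posterior Dirichlet(12/5, 11/2, 9/2, 8/3)
obs 5: x=0 → posterior Dirichlet(17/5, 11/2, 9/2, 8/3)
obs 6: x=2 → posterior Dirichlet(17/5, 11/2, 11/2, 8/3)

135/392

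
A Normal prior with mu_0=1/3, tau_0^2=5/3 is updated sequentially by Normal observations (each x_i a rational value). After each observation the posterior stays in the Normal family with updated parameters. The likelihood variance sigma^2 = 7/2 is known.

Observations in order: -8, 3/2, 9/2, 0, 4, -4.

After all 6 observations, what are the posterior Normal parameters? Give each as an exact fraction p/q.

mu_0=-13/81, tau_0^2=35/81

obs 1: x=-8 → posterior Normal(-73/31, 35/31)
obs 2: x=3/2 → posterior Normal(-58/41, 35/41)
obs 3: x=9/2 → posterior Normal(-13/51, 35/51)
obs 4: x=0 → posterior Normal(-13/61, 35/61)
obs 5: x=4 → posterior Normal(27/71, 35/71)
obs 6: x=-4 → posterior Normal(-13/81, 35/81)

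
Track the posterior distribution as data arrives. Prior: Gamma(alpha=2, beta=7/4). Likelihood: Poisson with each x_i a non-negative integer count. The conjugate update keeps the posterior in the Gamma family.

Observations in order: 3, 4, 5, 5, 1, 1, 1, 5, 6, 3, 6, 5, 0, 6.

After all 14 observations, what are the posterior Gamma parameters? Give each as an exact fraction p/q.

obs 1: x=3 → posterior Gamma(5, 11/4)
obs 2: x=4 → posterior Gamma(9, 15/4)
obs 3: x=5 → posterior Gamma(14, 19/4)
obs 4: x=5 → posterior Gamma(19, 23/4)
obs 5: x=1 → posterior Gamma(20, 27/4)
obs 6: x=1 → posterior Gamma(21, 31/4)
obs 7: x=1 → posterior Gamma(22, 35/4)
obs 8: x=5 → posterior Gamma(27, 39/4)
obs 9: x=6 → posterior Gamma(33, 43/4)
obs 10: x=3 → posterior Gamma(36, 47/4)
obs 11: x=6 → posterior Gamma(42, 51/4)
obs 12: x=5 → posterior Gamma(47, 55/4)
obs 13: x=0 → posterior Gamma(47, 59/4)
obs 14: x=6 → posterior Gamma(53, 63/4)

alpha=53, beta=63/4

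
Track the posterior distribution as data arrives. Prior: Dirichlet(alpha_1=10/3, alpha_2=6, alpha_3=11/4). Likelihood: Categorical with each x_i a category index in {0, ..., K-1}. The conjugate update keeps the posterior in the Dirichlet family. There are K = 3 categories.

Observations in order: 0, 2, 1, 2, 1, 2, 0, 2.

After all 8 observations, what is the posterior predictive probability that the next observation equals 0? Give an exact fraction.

64/241

obs 1: x=0 → posterior Dirichlet(13/3, 6, 11/4)
obs 2: x=2 → posterior Dirichlet(13/3, 6, 15/4)
obs 3: x=1 → posterior Dirichlet(13/3, 7, 15/4)
obs 4: x=2 → posterior Dirichlet(13/3, 7, 19/4)
obs 5: x=1 → posterior Dirichlet(13/3, 8, 19/4)
obs 6: x=2 → posterior Dirichlet(13/3, 8, 23/4)
obs 7: x=0 → posterior Dirichlet(16/3, 8, 23/4)
obs 8: x=2 → posterior Dirichlet(16/3, 8, 27/4)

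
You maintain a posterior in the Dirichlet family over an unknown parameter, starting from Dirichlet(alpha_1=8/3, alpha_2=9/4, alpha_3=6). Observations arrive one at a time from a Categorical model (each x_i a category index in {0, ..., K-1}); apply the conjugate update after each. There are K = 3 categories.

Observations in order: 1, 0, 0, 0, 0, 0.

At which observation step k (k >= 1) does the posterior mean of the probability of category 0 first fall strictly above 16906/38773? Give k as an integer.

k = 6

obs 1: x=1 → posterior Dirichlet(8/3, 13/4, 6)
obs 2: x=0 → posterior Dirichlet(11/3, 13/4, 6)
obs 3: x=0 → posterior Dirichlet(14/3, 13/4, 6)
obs 4: x=0 → posterior Dirichlet(17/3, 13/4, 6)
obs 5: x=0 → posterior Dirichlet(20/3, 13/4, 6)
obs 6: x=0 → posterior Dirichlet(23/3, 13/4, 6)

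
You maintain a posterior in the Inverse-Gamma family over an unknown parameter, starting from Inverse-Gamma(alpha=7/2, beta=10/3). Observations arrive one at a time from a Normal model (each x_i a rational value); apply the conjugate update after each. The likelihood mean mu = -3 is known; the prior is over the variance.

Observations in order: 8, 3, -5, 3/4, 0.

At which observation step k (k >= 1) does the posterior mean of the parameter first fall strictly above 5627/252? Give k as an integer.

k = 2

obs 1: x=8 → posterior Inverse-Gamma(4, 383/6)
obs 2: x=3 → posterior Inverse-Gamma(9/2, 491/6)
obs 3: x=-5 → posterior Inverse-Gamma(5, 503/6)
obs 4: x=3/4 → posterior Inverse-Gamma(11/2, 8723/96)
obs 5: x=0 → posterior Inverse-Gamma(6, 9155/96)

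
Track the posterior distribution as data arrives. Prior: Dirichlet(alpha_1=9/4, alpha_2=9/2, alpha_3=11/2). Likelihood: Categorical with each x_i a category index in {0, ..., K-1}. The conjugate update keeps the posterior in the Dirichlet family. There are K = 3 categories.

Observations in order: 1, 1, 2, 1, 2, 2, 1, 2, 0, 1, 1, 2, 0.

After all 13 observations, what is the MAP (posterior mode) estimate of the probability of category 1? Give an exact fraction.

obs 1: x=1 → posterior Dirichlet(9/4, 11/2, 11/2)
obs 2: x=1 → posterior Dirichlet(9/4, 13/2, 11/2)
obs 3: x=2 → posterior Dirichlet(9/4, 13/2, 13/2)
obs 4: x=1 → posterior Dirichlet(9/4, 15/2, 13/2)
obs 5: x=2 → posterior Dirichlet(9/4, 15/2, 15/2)
obs 6: x=2 → posterior Dirichlet(9/4, 15/2, 17/2)
obs 7: x=1 → posterior Dirichlet(9/4, 17/2, 17/2)
obs 8: x=2 → posterior Dirichlet(9/4, 17/2, 19/2)
obs 9: x=0 → posterior Dirichlet(13/4, 17/2, 19/2)
obs 10: x=1 → posterior Dirichlet(13/4, 19/2, 19/2)
obs 11: x=1 → posterior Dirichlet(13/4, 21/2, 19/2)
obs 12: x=2 → posterior Dirichlet(13/4, 21/2, 21/2)
obs 13: x=0 → posterior Dirichlet(17/4, 21/2, 21/2)

38/89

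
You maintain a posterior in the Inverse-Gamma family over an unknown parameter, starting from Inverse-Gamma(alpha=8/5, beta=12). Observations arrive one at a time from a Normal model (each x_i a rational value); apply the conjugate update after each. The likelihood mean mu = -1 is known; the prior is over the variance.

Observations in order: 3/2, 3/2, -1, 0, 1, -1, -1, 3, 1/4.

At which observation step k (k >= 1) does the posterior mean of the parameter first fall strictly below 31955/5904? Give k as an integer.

obs 1: x=3/2 → posterior Inverse-Gamma(21/10, 121/8)
obs 2: x=3/2 → posterior Inverse-Gamma(13/5, 73/4)
obs 3: x=-1 → posterior Inverse-Gamma(31/10, 73/4)
obs 4: x=0 → posterior Inverse-Gamma(18/5, 75/4)
obs 5: x=1 → posterior Inverse-Gamma(41/10, 83/4)
obs 6: x=-1 → posterior Inverse-Gamma(23/5, 83/4)
obs 7: x=-1 → posterior Inverse-Gamma(51/10, 83/4)
obs 8: x=3 → posterior Inverse-Gamma(28/5, 115/4)
obs 9: x=1/4 → posterior Inverse-Gamma(61/10, 945/32)

k = 7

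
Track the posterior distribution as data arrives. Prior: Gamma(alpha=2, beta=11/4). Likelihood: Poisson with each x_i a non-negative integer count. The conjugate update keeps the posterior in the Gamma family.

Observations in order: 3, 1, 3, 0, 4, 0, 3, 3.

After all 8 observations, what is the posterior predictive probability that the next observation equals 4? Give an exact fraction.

20340187488992242569741868960616884480/287243845682065590744605010781602099023

obs 1: x=3 → posterior Gamma(5, 15/4)
obs 2: x=1 → posterior Gamma(6, 19/4)
obs 3: x=3 → posterior Gamma(9, 23/4)
obs 4: x=0 → posterior Gamma(9, 27/4)
obs 5: x=4 → posterior Gamma(13, 31/4)
obs 6: x=0 → posterior Gamma(13, 35/4)
obs 7: x=3 → posterior Gamma(16, 39/4)
obs 8: x=3 → posterior Gamma(19, 43/4)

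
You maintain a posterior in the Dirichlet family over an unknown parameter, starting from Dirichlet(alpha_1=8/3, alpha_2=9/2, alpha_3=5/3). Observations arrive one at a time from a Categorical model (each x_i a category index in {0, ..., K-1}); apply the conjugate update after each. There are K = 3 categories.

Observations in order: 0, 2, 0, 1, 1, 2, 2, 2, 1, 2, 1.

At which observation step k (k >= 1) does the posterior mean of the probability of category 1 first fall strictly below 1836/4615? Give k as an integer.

k = 3

obs 1: x=0 → posterior Dirichlet(11/3, 9/2, 5/3)
obs 2: x=2 → posterior Dirichlet(11/3, 9/2, 8/3)
obs 3: x=0 → posterior Dirichlet(14/3, 9/2, 8/3)
obs 4: x=1 → posterior Dirichlet(14/3, 11/2, 8/3)
obs 5: x=1 → posterior Dirichlet(14/3, 13/2, 8/3)
obs 6: x=2 → posterior Dirichlet(14/3, 13/2, 11/3)
obs 7: x=2 → posterior Dirichlet(14/3, 13/2, 14/3)
obs 8: x=2 → posterior Dirichlet(14/3, 13/2, 17/3)
obs 9: x=1 → posterior Dirichlet(14/3, 15/2, 17/3)
obs 10: x=2 → posterior Dirichlet(14/3, 15/2, 20/3)
obs 11: x=1 → posterior Dirichlet(14/3, 17/2, 20/3)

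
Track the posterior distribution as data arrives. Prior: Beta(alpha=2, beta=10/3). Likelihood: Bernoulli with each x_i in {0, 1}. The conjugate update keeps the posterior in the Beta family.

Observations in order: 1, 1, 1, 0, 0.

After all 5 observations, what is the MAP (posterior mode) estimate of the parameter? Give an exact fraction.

12/25

obs 1: x=1 → posterior Beta(3, 10/3)
obs 2: x=1 → posterior Beta(4, 10/3)
obs 3: x=1 → posterior Beta(5, 10/3)
obs 4: x=0 → posterior Beta(5, 13/3)
obs 5: x=0 → posterior Beta(5, 16/3)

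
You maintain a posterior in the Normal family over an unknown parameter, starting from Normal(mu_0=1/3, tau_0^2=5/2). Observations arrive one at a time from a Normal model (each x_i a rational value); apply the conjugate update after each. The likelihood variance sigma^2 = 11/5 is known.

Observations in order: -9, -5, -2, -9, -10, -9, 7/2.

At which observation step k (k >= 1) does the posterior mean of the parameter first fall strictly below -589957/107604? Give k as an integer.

obs 1: x=-9 → posterior Normal(-653/141, 55/47)
obs 2: x=-5 → posterior Normal(-257/54, 55/72)
obs 3: x=-2 → posterior Normal(-1178/291, 55/97)
obs 4: x=-9 → posterior Normal(-1853/366, 55/122)
obs 5: x=-10 → posterior Normal(-2603/441, 55/147)
obs 6: x=-9 → posterior Normal(-1639/258, 55/172)
obs 7: x=7/2 → posterior Normal(-6031/1182, 55/197)

k = 5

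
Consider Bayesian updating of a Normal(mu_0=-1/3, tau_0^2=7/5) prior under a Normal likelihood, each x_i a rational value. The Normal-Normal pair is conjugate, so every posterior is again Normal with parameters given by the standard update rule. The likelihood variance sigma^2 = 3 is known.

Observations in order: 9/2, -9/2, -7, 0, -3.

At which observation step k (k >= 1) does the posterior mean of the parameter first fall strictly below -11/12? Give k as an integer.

k = 3

obs 1: x=9/2 → posterior Normal(53/44, 21/22)
obs 2: x=-9/2 → posterior Normal(-5/29, 21/29)
obs 3: x=-7 → posterior Normal(-3/2, 7/12)
obs 4: x=0 → posterior Normal(-54/43, 21/43)
obs 5: x=-3 → posterior Normal(-3/2, 21/50)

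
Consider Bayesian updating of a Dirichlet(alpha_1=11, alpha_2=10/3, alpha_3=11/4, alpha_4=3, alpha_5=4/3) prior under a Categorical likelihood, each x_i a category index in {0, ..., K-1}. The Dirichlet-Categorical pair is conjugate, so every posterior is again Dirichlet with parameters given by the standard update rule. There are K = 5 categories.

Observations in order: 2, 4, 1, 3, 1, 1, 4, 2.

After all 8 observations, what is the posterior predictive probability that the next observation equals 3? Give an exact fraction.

48/353

obs 1: x=2 → posterior Dirichlet(11, 10/3, 15/4, 3, 4/3)
obs 2: x=4 → posterior Dirichlet(11, 10/3, 15/4, 3, 7/3)
obs 3: x=1 → posterior Dirichlet(11, 13/3, 15/4, 3, 7/3)
obs 4: x=3 → posterior Dirichlet(11, 13/3, 15/4, 4, 7/3)
obs 5: x=1 → posterior Dirichlet(11, 16/3, 15/4, 4, 7/3)
obs 6: x=1 → posterior Dirichlet(11, 19/3, 15/4, 4, 7/3)
obs 7: x=4 → posterior Dirichlet(11, 19/3, 15/4, 4, 10/3)
obs 8: x=2 → posterior Dirichlet(11, 19/3, 19/4, 4, 10/3)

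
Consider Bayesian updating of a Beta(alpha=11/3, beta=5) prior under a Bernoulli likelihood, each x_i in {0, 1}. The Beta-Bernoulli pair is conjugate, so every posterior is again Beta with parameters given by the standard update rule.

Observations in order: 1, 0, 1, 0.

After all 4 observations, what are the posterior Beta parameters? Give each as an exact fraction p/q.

alpha=17/3, beta=7

obs 1: x=1 → posterior Beta(14/3, 5)
obs 2: x=0 → posterior Beta(14/3, 6)
obs 3: x=1 → posterior Beta(17/3, 6)
obs 4: x=0 → posterior Beta(17/3, 7)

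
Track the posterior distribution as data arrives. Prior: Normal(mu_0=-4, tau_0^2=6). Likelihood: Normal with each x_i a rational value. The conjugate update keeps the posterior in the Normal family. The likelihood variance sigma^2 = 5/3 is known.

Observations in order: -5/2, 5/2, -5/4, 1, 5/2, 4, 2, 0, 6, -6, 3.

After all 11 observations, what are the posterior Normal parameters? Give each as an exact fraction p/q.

mu_0=365/406, tau_0^2=30/203

obs 1: x=-5/2 → posterior Normal(-65/23, 30/23)
obs 2: x=5/2 → posterior Normal(-20/41, 30/41)
obs 3: x=-5/4 → posterior Normal(-85/118, 30/59)
obs 4: x=1 → posterior Normal(-7/22, 30/77)
obs 5: x=5/2 → posterior Normal(41/190, 6/19)
obs 6: x=4 → posterior Normal(185/226, 30/113)
obs 7: x=2 → posterior Normal(257/262, 30/131)
obs 8: x=0 → posterior Normal(257/298, 30/149)
obs 9: x=6 → posterior Normal(473/334, 30/167)
obs 10: x=-6 → posterior Normal(257/370, 6/37)
obs 11: x=3 → posterior Normal(365/406, 30/203)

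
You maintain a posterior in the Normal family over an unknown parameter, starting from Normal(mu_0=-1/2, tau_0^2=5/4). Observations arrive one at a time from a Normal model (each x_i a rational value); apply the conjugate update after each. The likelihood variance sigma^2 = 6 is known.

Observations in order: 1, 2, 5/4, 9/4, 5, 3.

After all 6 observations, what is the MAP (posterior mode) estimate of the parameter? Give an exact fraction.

121/108

obs 1: x=1 → posterior Normal(-7/29, 30/29)
obs 2: x=2 → posterior Normal(3/34, 15/17)
obs 3: x=5/4 → posterior Normal(37/156, 10/13)
obs 4: x=9/4 → posterior Normal(41/88, 15/22)
obs 5: x=5 → posterior Normal(13/14, 30/49)
obs 6: x=3 → posterior Normal(121/108, 5/9)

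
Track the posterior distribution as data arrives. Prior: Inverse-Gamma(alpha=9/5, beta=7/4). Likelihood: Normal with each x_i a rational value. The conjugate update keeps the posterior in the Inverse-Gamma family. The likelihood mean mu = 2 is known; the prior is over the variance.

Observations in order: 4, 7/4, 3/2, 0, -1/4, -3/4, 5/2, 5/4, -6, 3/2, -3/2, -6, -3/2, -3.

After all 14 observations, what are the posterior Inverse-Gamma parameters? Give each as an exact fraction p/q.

obs 1: x=4 → posterior Inverse-Gamma(23/10, 15/4)
obs 2: x=7/4 → posterior Inverse-Gamma(14/5, 121/32)
obs 3: x=3/2 → posterior Inverse-Gamma(33/10, 125/32)
obs 4: x=0 → posterior Inverse-Gamma(19/5, 189/32)
obs 5: x=-1/4 → posterior Inverse-Gamma(43/10, 135/16)
obs 6: x=-3/4 → posterior Inverse-Gamma(24/5, 391/32)
obs 7: x=5/2 → posterior Inverse-Gamma(53/10, 395/32)
obs 8: x=5/4 → posterior Inverse-Gamma(29/5, 101/8)
obs 9: x=-6 → posterior Inverse-Gamma(63/10, 357/8)
obs 10: x=3/2 → posterior Inverse-Gamma(34/5, 179/4)
obs 11: x=-3/2 → posterior Inverse-Gamma(73/10, 407/8)
obs 12: x=-6 → posterior Inverse-Gamma(39/5, 663/8)
obs 13: x=-3/2 → posterior Inverse-Gamma(83/10, 89)
obs 14: x=-3 → posterior Inverse-Gamma(44/5, 203/2)

alpha=44/5, beta=203/2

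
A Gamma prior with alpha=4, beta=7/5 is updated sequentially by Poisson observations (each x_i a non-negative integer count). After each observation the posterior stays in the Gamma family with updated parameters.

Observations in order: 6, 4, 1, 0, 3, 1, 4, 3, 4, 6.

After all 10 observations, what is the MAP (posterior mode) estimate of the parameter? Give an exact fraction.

175/57

obs 1: x=6 → posterior Gamma(10, 12/5)
obs 2: x=4 → posterior Gamma(14, 17/5)
obs 3: x=1 → posterior Gamma(15, 22/5)
obs 4: x=0 → posterior Gamma(15, 27/5)
obs 5: x=3 → posterior Gamma(18, 32/5)
obs 6: x=1 → posterior Gamma(19, 37/5)
obs 7: x=4 → posterior Gamma(23, 42/5)
obs 8: x=3 → posterior Gamma(26, 47/5)
obs 9: x=4 → posterior Gamma(30, 52/5)
obs 10: x=6 → posterior Gamma(36, 57/5)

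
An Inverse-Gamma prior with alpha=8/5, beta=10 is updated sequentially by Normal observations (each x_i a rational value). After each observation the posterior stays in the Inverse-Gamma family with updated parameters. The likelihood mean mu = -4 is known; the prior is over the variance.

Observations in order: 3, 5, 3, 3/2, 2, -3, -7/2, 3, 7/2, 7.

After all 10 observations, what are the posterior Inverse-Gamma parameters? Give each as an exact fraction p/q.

obs 1: x=3 → posterior Inverse-Gamma(21/10, 69/2)
obs 2: x=5 → posterior Inverse-Gamma(13/5, 75)
obs 3: x=3 → posterior Inverse-Gamma(31/10, 199/2)
obs 4: x=3/2 → posterior Inverse-Gamma(18/5, 917/8)
obs 5: x=2 → posterior Inverse-Gamma(41/10, 1061/8)
obs 6: x=-3 → posterior Inverse-Gamma(23/5, 1065/8)
obs 7: x=-7/2 → posterior Inverse-Gamma(51/10, 533/4)
obs 8: x=3 → posterior Inverse-Gamma(28/5, 631/4)
obs 9: x=7/2 → posterior Inverse-Gamma(61/10, 1487/8)
obs 10: x=7 → posterior Inverse-Gamma(33/5, 1971/8)

alpha=33/5, beta=1971/8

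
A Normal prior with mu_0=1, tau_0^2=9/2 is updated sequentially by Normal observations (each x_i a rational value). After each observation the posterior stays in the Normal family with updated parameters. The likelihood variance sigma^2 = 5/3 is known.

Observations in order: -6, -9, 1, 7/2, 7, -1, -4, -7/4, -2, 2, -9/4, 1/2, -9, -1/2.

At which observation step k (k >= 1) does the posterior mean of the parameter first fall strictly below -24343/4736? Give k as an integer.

k = 2

obs 1: x=-6 → posterior Normal(-152/37, 45/37)
obs 2: x=-9 → posterior Normal(-395/64, 45/64)
obs 3: x=1 → posterior Normal(-368/91, 45/91)
obs 4: x=7/2 → posterior Normal(-547/236, 45/118)
obs 5: x=7 → posterior Normal(-169/290, 9/29)
obs 6: x=-1 → posterior Normal(-223/344, 45/172)
obs 7: x=-4 → posterior Normal(-439/398, 45/199)
obs 8: x=-7/4 → posterior Normal(-1067/904, 45/226)
obs 9: x=-2 → posterior Normal(-1283/1012, 45/253)
obs 10: x=2 → posterior Normal(-1067/1120, 9/56)
obs 11: x=-9/4 → posterior Normal(-655/614, 45/307)
obs 12: x=1/2 → posterior Normal(-157/167, 45/334)
obs 13: x=-9 → posterior Normal(-557/361, 45/361)
obs 14: x=-1/2 → posterior Normal(-1141/776, 45/388)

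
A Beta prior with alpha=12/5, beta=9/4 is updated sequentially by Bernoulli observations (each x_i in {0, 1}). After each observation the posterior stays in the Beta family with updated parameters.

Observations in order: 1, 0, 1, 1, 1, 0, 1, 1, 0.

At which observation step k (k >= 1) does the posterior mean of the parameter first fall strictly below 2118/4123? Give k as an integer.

k = 2

obs 1: x=1 → posterior Beta(17/5, 9/4)
obs 2: x=0 → posterior Beta(17/5, 13/4)
obs 3: x=1 → posterior Beta(22/5, 13/4)
obs 4: x=1 → posterior Beta(27/5, 13/4)
obs 5: x=1 → posterior Beta(32/5, 13/4)
obs 6: x=0 → posterior Beta(32/5, 17/4)
obs 7: x=1 → posterior Beta(37/5, 17/4)
obs 8: x=1 → posterior Beta(42/5, 17/4)
obs 9: x=0 → posterior Beta(42/5, 21/4)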